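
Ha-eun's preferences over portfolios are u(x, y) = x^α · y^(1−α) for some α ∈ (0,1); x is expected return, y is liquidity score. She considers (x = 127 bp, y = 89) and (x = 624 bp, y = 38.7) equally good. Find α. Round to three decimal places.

Set the two utilities equal: 127^α·89^(1−α) = 624^α·38.7^(1−α).
Taking logs: α·ln 127 + (1−α)·ln 89 = α·ln 624 + (1−α)·ln 38.7, i.e. α·-1.591963 = (1−α)·-0.832797.
So α/(1−α) = (-0.832797)/(-1.591963) = 0.523126, and α = 0.523126/1.523126 ≈ 0.343.

α ≈ 0.343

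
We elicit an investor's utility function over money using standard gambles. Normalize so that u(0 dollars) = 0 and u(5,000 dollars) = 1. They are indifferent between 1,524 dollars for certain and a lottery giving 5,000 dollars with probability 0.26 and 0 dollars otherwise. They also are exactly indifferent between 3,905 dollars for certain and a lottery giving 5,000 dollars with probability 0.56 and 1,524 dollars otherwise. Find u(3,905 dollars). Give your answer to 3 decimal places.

First, u(1,524 dollars) = 0.26·u(5,000 dollars) + 0.74·u(0 dollars) = 0.26.
Chaining: u(3,905 dollars) = 0.56·1.00 + 0.44·0.26 = 0.6744.

0.674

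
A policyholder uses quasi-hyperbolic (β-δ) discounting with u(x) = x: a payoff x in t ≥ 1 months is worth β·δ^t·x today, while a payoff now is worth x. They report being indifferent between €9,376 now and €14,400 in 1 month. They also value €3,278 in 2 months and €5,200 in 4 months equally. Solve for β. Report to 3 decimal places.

β ≈ 0.820

Both payoffs in the second observation are in the future, so β drops out: δ^2·3278 = δ^4·5200 ⇒ δ^2 = 3278/5200 = 0.63038, so δ = 0.79397.
Substituting δ into 9376 = β·δ·14400: β = 9376/(11433.134) ≈ 0.820.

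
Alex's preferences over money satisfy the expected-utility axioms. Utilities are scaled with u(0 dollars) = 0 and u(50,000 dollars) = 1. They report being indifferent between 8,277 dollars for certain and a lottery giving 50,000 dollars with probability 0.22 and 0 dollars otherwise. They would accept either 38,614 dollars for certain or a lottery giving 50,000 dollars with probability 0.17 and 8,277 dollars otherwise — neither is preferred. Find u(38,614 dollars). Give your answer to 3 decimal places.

0.353

First, u(8,277 dollars) = 0.22·u(50,000 dollars) + 0.78·u(0 dollars) = 0.22.
The second indifference gives u(38,614 dollars) = 0.17·u(50,000 dollars) + 0.83·u(8,277 dollars) = 0.17·1.00 + 0.83·0.22 = 0.3526.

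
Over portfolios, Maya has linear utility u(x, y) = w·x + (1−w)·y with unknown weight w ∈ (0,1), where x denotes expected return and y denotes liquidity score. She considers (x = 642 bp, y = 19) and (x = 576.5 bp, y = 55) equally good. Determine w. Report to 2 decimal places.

Indifference: w·642 + (1−w)·19 = w·576.5 + (1−w)·55.
Rearranging, 65.5·w − 36·(1−w) = 0.
Hence w = 36/(65.5+36) = 36/101.5 = 0.35.

w = 0.35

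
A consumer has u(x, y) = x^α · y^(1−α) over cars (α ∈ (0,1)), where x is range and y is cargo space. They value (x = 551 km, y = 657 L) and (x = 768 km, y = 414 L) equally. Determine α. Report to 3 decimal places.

Indifference: 551^α · 657^(1−α) = 768^α · 414^(1−α).
(551/768)^α = (414/657)^(1−α); take logs: α·ln(551/768) = (1−α)·ln(414/657), i.e. α·-0.332055 = (1−α)·-0.461818.
With A = -0.332055 and B = -0.461818: α·A = (1−α)·B, so α = B/(A+B) = -0.461818/-0.793873 ≈ 0.582.

α ≈ 0.582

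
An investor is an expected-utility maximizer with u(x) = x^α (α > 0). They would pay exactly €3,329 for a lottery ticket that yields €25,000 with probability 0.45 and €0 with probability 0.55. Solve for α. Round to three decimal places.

Since u(0) = 0, the lottery's EU is 0.45·25000^α.
Indifference: 3329^α = 0.45·25000^α, so (3329/25000)^α = 0.45.
Take logs: α = ln 0.45 / ln(3329/25000) ≈ 0.39605.

α ≈ 0.396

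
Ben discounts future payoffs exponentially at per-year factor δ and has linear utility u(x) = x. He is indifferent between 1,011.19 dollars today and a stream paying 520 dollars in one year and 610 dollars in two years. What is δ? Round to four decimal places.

Present value of the stream is 520·δ + 610·δ². Indifference gives 520δ + 610δ² = 1011.19.
That is, 610δ² + 520δ − 1011.19 = 0, a quadratic in δ.
The positive root is δ = [−520 + √(520² + 4·610·1011.19)] / (2·610) = (−520 + 1654.601)/1220 ≈ 0.9300.

δ ≈ 0.9300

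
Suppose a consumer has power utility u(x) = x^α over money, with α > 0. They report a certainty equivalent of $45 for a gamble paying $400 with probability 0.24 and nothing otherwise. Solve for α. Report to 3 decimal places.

α ≈ 0.653

The lottery's expected utility is 0.24·u(400) + 0.76·u(0) = 0.24·400^α (since u(0) = 0 for α > 0).
Equating: 45^α = 0.24·400^α, i.e. 0.1125^α = 0.24.
α = ln(0.24) / ln(45/400) = -1.427116/-2.184802 ≈ 0.653.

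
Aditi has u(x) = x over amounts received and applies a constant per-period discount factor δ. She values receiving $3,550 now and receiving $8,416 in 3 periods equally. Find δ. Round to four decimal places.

δ ≈ 0.7500

The payoff in 3 periods is discounted by δ^3, so u(3550) = δ^3·u(8416) and δ^3 = u(3550)/u(8416).
With u(x) = x: δ^3 = 3550/8416 = 0.42182.
Taking the cube root: δ = 0.42182^(1/3) ≈ 0.7500.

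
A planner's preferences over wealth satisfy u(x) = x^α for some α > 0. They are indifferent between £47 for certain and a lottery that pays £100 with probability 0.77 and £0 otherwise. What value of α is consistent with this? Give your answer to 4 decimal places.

Since u(0) = 0, the lottery's EU is 0.77·100^α.
Indifference: 47^α = 0.77·100^α, so (47/100)^α = 0.77.
Taking logs: α·ln(47/100) = ln(0.77), so α = -0.2613648 / -0.7550226 ≈ 0.3462.

α ≈ 0.3462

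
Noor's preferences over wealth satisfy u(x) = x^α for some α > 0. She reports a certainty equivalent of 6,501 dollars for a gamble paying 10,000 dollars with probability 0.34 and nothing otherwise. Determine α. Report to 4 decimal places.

Since u(0) = 0, the lottery's EU is 0.34·10000^α.
Equating: 6501^α = 0.34·10000^α, i.e. 0.6501^α = 0.34.
Take logs: α = ln 0.34 / ln(6501/10000) ≈ 2.505195.

α ≈ 2.5052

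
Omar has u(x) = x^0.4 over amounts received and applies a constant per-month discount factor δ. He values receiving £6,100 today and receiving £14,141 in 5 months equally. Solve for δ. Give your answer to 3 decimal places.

The payoff in 5 months is discounted by δ^5, so u(6100) = δ^5·u(14141) and δ^5 = u(6100)/u(14141).
With u(x) = x^0.4: δ^5 = 6100^0.4/14141^0.4 = (6100/14141)^0.4 = 0.71440.
Hence δ = (0.71440)^(1/5) = 0.93495.

δ ≈ 0.935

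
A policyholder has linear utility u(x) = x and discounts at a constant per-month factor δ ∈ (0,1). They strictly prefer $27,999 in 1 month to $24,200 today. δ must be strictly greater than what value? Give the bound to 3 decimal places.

Under u(x) = x this choice says 24200 < δ·27999.
So δ > 24200/27999 = 0.86432.

δ > 0.864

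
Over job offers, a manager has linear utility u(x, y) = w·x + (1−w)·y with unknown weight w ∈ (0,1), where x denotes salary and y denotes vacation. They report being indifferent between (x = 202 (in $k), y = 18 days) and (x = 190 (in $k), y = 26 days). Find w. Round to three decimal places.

Indifference: w·202 + (1−w)·18 = w·190 + (1−w)·26.
Collecting terms: w·12 = (1−w)·8.
So w/(1−w) = 8/12 = 0.6667, giving w = 8/(12+8) = 0.400.

w = 0.400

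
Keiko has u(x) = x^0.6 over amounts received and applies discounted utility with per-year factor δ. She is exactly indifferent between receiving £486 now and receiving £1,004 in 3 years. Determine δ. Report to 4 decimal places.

The payoff in 3 years is discounted by δ^3, so u(486) = δ^3·u(1004) and δ^3 = u(486)/u(1004).
Since u(x) = x^0.6, δ^3 = (486/1004)^0.6 = 0.48406^0.6 = 0.64706.
Taking the cube root: δ = 0.64706^(1/3) ≈ 0.8649.

δ ≈ 0.8649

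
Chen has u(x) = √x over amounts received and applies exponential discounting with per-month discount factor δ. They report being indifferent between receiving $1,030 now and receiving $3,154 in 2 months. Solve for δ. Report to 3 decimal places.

δ ≈ 0.756

The payoff in 2 months is discounted by δ^2, so u(1030) = δ^2·u(3154) and δ^2 = u(1030)/u(3154).
Since u(x) = √x, δ^2 = √(1030/3154) = 0.57146.
Hence δ = (0.57146)^(1/2) = 0.75595.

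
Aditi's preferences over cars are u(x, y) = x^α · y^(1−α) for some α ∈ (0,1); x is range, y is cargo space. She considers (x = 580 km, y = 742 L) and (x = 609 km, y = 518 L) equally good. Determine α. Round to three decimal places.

Indifference: 580^α · 742^(1−α) = 609^α · 518^(1−α).
Rearrange to (580/609)^α = (518/742)^(1−α) and take logs: α·-0.048790 = (1−α)·-0.359374.
With A = -0.048790 and B = -0.359374: α·A = (1−α)·B, so α = B/(A+B) = -0.359374/-0.408164 ≈ 0.880.

α ≈ 0.880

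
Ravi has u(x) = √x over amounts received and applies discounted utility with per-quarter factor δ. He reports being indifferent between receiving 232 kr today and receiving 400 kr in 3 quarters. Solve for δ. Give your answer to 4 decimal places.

δ ≈ 0.9132

Equating discounted utilities: u(232) = δ^3·u(400) ⇒ δ^3 = u(232)/u(400).
With u(x) = √x: δ^3 = √232/√400 = √(232/400) = 0.76158.
Hence δ = (0.76158)^(1/3) = 0.913211.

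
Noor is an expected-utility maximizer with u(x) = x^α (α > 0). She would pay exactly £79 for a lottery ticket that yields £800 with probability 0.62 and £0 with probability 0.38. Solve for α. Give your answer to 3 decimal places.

α ≈ 0.206

Since u(0) = 0, the lottery's EU is 0.62·800^α.
Equating: 79^α = 0.62·800^α, i.e. 0.0988^α = 0.62.
α = ln(0.62) / ln(79/800) = -0.478036/-2.315164 ≈ 0.206.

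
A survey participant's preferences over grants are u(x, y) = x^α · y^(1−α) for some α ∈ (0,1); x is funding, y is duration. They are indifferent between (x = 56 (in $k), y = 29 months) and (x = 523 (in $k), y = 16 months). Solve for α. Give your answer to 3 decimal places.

α ≈ 0.210

The Cobb–Douglas utilities coincide, so 56^α·29^(1−α) = 523^α·16^(1−α).
Taking logs: α·ln 56 + (1−α)·ln 29 = α·ln 523 + (1−α)·ln 16, i.e. α·-2.234230 = (1−α)·-0.594707.
With A = -2.234230 and B = -0.594707: α·A = (1−α)·B, so α = B/(A+B) = -0.594707/-2.828937 ≈ 0.210.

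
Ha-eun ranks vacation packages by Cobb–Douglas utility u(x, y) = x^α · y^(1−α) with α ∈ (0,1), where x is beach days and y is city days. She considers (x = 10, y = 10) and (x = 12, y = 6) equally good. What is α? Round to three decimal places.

Set the two utilities equal: 10^α·10^(1−α) = 12^α·6^(1−α).
Rearrange to (10/12)^α = (6/10)^(1−α) and take logs: α·-0.182322 = (1−α)·-0.510826.
So α/(1−α) = (-0.510826)/(-0.182322) = 2.801779, and α = 2.801779/3.801779 ≈ 0.737.

α ≈ 0.737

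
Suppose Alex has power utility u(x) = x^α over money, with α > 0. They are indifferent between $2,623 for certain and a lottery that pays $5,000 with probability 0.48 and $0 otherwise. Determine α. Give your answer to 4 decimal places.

Since u(0) = 0, the lottery's EU is 0.48·5000^α.
Equating: 2623^α = 0.48·5000^α, i.e. 0.5246^α = 0.48.
Take logs: α = ln 0.48 / ln(2623/5000) ≈ 1.137726.

α ≈ 1.1377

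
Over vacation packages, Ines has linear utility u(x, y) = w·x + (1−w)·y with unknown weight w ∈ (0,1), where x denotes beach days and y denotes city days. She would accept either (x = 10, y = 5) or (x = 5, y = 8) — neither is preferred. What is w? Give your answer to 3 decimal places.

Equating utilities: w·10 + (1−w)·5 = w·5 + (1−w)·8.
Collecting terms: w·5 = (1−w)·3.
The marginal rate of substitution is 3/5, so w = 3/(5+3) = 0.375.

w = 0.375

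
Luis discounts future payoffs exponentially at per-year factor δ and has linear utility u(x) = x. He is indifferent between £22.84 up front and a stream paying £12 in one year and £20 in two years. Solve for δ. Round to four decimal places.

δ ≈ 0.8100

Equating present values: 22.84 = 12δ + 20δ².
Rearranged: 20δ² + 12δ − 22.84 = 0.
δ = (−12 + √(12² + 4·20·22.84)) / (2·20) = (−12 + √1971.20) / 40 ≈ 0.8100.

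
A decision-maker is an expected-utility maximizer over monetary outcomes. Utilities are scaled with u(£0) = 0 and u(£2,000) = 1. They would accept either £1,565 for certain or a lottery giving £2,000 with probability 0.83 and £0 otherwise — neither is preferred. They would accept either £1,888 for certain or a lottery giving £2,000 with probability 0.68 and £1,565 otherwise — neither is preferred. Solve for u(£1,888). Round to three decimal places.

From the first indifference, u(£1,565) = 0.83·u(£2,000) + 0.17·u(£0) = 0.83·1 + 0.17·0 = 0.83.
Then u(£1,888) = 0.68·u(£2,000) + 0.32·u(£1,565) = 0.68·1.00 + 0.32·0.83 = 0.9456.

0.946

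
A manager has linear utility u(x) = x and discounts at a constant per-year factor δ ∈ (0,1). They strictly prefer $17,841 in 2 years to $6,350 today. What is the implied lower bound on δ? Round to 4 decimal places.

δ > 0.5966

The preference means 6350 < δ^2·17841.
Hence δ^2 > 6350/17841 = 0.35592, and x ↦ x^(1/2) is increasing on (0,∞).
δ > 0.35592^(1/2) = 0.5966.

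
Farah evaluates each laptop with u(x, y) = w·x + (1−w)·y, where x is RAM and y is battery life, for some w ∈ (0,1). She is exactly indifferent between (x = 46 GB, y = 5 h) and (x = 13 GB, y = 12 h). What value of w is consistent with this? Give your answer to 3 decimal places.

u(46,5) = u(13,12) means w·46 + (1−w)·5 = w·13 + (1−w)·12.
w·(46−13) = (1−w)·(12−5), i.e. w·33 = (1−w)·7.
Hence w = 7/(33+7) = 7/40 = 0.175.

w = 0.175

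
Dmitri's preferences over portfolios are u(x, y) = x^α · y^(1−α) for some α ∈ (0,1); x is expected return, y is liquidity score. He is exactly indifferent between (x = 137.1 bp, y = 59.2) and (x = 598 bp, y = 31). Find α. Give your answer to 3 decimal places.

Indifference: 137.1^α · 59.2^(1−α) = 598^α · 31^(1−α).
Rearrange to (137.1/598)^α = (31/59.2)^(1−α) and take logs: α·-1.472880 = (1−α)·-0.646934.
So α/(1−α) = (-0.646934)/(-1.472880) = 0.439231, and α = 0.439231/1.439231 ≈ 0.305.

α ≈ 0.305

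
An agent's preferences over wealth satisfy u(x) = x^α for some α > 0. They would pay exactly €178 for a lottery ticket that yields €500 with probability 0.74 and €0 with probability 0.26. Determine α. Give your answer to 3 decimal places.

α ≈ 0.292

EU(lottery) = 0.74·500^α + 0.26·0 = 0.74·500^α.
Equating: 178^α = 0.74·500^α, i.e. 0.3560^α = 0.74.
α = ln(0.74) / ln(178/500) = -0.301105/-1.032825 ≈ 0.292.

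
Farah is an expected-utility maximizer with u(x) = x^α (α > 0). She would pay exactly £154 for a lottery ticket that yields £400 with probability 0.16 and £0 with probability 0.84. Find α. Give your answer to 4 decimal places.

α ≈ 1.9199

Since u(0) = 0, the lottery's EU is 0.16·400^α.
Equating: 154^α = 0.16·400^α, i.e. 0.3850^α = 0.16.
Take logs: α = ln 0.16 / ln(154/400) ≈ 1.919915.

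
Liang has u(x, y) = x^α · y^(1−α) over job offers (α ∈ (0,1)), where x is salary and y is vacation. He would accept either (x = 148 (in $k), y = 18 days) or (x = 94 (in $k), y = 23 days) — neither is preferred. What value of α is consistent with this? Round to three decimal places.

Set the two utilities equal: 148^α·18^(1−α) = 94^α·23^(1−α).
(148/94)^α = (23/18)^(1−α); take logs: α·ln(148/94) = (1−α)·ln(23/18), i.e. α·0.453917 = (1−α)·0.245122.
With A = 0.453917 and B = 0.245122: α·A = (1−α)·B, so α = B/(A+B) = 0.245122/0.699039 ≈ 0.351.

α ≈ 0.351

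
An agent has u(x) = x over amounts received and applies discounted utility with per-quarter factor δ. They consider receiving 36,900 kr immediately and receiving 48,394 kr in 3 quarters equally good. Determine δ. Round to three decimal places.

δ ≈ 0.914

Equating discounted utilities: u(36900) = δ^3·u(48394) ⇒ δ^3 = u(36900)/u(48394).
With u(x) = x: δ^3 = 36900/48394 = 0.76249.
Hence δ = (0.76249)^(1/3) = 0.91358.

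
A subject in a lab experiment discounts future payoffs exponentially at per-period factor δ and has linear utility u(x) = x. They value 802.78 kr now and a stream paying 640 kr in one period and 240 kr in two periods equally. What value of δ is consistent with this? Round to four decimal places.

The stream is worth 640δ + 240δ² today, so 640δ + 240δ² = 802.78.
So 240δ² + 640δ − 802.78 = 0.
δ = (−640 + √(640² + 4·240·802.78)) / (2·240) = (−640 + √1180268.80) / 480 ≈ 0.9300.

δ ≈ 0.9300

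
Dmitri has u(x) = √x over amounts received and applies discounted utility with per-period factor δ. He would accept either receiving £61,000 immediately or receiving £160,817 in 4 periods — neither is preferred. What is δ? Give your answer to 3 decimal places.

The payoff in 4 periods is discounted by δ^4, so u(61000) = δ^4·u(160817) and δ^4 = u(61000)/u(160817).
With u(x) = √x: δ^4 = √61000/√160817 = √(61000/160817) = 0.61588.
Hence δ = (0.61588)^(1/4) = 0.88588.

δ ≈ 0.886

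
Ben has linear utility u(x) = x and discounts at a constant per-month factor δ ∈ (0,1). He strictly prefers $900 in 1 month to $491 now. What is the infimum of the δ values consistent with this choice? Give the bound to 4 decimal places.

δ > 0.5456

Under u(x) = x this choice says 491 < δ·900.
So δ > 491/900 = 0.54556.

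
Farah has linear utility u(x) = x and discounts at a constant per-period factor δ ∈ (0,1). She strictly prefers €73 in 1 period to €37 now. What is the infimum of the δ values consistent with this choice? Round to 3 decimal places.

δ > 0.507

The preference means 37 < δ·73.
So δ > 37/73 = 0.50685.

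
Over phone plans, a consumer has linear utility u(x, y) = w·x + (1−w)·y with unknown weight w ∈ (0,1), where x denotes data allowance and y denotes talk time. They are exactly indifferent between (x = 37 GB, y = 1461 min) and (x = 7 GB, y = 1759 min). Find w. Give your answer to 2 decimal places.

w = 0.91

u(37,1461) = u(7,1759) means w·37 + (1−w)·1461 = w·7 + (1−w)·1759.
Rearranging, 30·w − 298·(1−w) = 0.
Hence w = 298/(30+298) = 298/328 = 0.91.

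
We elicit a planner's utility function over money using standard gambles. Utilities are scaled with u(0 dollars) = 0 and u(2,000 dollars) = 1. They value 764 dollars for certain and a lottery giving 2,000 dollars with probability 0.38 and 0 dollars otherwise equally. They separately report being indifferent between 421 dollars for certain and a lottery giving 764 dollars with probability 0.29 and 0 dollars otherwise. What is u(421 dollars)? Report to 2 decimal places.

From the first indifference, u(764 dollars) = 0.38·u(2,000 dollars) + 0.62·u(0 dollars) = 0.38·1 + 0.62·0 = 0.38.
The second indifference gives u(421 dollars) = 0.29·u(764 dollars) + 0.71·u(0 dollars) = 0.29·0.38 + 0.71·0.00 = 0.1102.

0.11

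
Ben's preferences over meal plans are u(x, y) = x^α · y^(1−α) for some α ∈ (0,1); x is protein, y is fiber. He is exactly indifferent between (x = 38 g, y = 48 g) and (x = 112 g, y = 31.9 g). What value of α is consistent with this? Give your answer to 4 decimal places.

The Cobb–Douglas utilities coincide, so 38^α·48^(1−α) = 112^α·31.9^(1−α).
Rearrange to (38/112)^α = (31.9/48)^(1−α) and take logs: α·-1.0809127 = (1−α)·-0.4085950.
So α/(1−α) = (-0.4085950)/(-1.0809127) = 0.3780093, and α = 0.3780093/1.3780093 ≈ 0.2743.

α ≈ 0.2743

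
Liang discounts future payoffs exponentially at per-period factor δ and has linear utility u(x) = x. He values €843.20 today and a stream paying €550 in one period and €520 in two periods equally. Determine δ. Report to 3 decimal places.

δ ≈ 0.850

Equating present values: 843.20 = 550δ + 520δ².
So 520δ² + 550δ − 843.20 = 0.
δ = (−550 + √(550² + 4·520·843.20)) / (2·520) = (−550 + √2056356.00) / 1040 ≈ 0.850.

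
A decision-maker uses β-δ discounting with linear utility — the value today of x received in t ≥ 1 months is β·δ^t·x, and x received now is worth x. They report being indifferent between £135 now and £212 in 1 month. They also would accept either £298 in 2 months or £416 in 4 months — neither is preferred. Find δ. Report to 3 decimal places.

δ ≈ 0.846

The second indifference involves only future payoffs, so β cancels: β·δ^2·298 = β·δ^4·416, giving δ^2 = 298/416 = 0.71635, so δ = 0.84637.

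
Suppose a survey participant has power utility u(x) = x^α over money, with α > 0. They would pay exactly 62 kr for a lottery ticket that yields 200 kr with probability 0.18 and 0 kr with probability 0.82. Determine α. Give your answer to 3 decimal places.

The lottery's expected utility is 0.18·u(200) + 0.82·u(0) = 0.18·200^α (since u(0) = 0 for α > 0).
Indifference: 62^α = 0.18·200^α, so (62/200)^α = 0.18.
Taking logs: α·ln(62/200) = ln(0.18), so α = -1.714798 / -1.171183 ≈ 1.464.

α ≈ 1.464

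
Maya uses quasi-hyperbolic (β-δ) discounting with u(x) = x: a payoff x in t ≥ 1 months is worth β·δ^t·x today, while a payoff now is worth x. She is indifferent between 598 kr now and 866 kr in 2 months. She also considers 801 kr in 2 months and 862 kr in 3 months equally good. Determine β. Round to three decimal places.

Both payoffs in the second observation are in the future, so β drops out: δ^2·801 = δ^3·862 ⇒ δ = 801/862 = 0.92923.
Now use the now-vs-future pair: 598 = β·δ^2·866 gives β = 598/(0.86348·866) ≈ 0.800.

β ≈ 0.800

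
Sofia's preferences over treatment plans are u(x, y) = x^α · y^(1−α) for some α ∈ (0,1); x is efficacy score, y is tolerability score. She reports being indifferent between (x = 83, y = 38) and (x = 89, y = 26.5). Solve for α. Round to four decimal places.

The Cobb–Douglas utilities coincide, so 83^α·38^(1−α) = 89^α·26.5^(1−α).
Taking logs: α·ln 83 + (1−α)·ln 38 = α·ln 89 + (1−α)·ln 26.5, i.e. α·-0.0697958 = (1−α)·-0.3604414.
Thus α·(-0.4302372) = -0.3604414, so α = -0.3604414/-0.4302372 ≈ 0.8378.

α ≈ 0.8378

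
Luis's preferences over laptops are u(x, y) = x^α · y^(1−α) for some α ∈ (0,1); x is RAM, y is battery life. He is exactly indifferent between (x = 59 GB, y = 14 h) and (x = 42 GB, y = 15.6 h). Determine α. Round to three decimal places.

α ≈ 0.242

The Cobb–Douglas utilities coincide, so 59^α·14^(1−α) = 42^α·15.6^(1−α).
Rearrange to (59/42)^α = (15.6/14)^(1−α) and take logs: α·0.339868 = (1−α)·0.108214.
With A = 0.339868 and B = 0.108214: α·A = (1−α)·B, so α = B/(A+B) = 0.108214/0.448082 ≈ 0.242.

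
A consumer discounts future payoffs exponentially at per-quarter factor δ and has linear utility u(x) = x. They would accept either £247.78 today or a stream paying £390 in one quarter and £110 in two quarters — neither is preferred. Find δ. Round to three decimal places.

The stream is worth 390δ + 110δ² today, so 390δ + 110δ² = 247.78.
So 110δ² + 390δ − 247.78 = 0.
The positive root is δ = [−390 + √(390² + 4·110·247.78)] / (2·110) = (−390 + 511.002)/220 ≈ 0.550.

δ ≈ 0.550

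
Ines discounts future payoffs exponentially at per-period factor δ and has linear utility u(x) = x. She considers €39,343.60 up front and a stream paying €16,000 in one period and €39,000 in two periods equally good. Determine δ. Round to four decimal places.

δ ≈ 0.8200

Present value of the stream is 16000·δ + 39000·δ². Indifference gives 16000δ + 39000δ² = 39343.60.
Rearranged: 39000δ² + 16000δ − 39343.60 = 0.
The positive root is δ = [−16000 + √(16000² + 4·39000·39343.60)] / (2·39000) = (−16000 + 79960.000)/78000 ≈ 0.8200.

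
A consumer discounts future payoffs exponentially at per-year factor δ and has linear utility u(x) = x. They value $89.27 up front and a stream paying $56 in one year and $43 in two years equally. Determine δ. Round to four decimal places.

Equating present values: 89.27 = 56δ + 43δ².
So 43δ² + 56δ − 89.27 = 0.
By the quadratic formula (taking the positive root), δ = (−56 + √18490.44) / 86 ≈ 0.9300.

δ ≈ 0.9300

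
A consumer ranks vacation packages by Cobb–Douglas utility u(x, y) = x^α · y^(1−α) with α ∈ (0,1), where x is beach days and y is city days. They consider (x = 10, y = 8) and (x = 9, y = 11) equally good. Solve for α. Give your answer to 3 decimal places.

α ≈ 0.751

The Cobb–Douglas utilities coincide, so 10^α·8^(1−α) = 9^α·11^(1−α).
Taking logs: α·ln 10 + (1−α)·ln 8 = α·ln 9 + (1−α)·ln 11, i.e. α·0.105361 = (1−α)·0.318454.
Thus α·(0.423815) = 0.318454, so α = 0.318454/0.423815 ≈ 0.751.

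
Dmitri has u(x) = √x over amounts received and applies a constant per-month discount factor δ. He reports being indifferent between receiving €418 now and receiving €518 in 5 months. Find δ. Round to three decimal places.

The payoff in 5 months is discounted by δ^5, so u(418) = δ^5·u(518) and δ^5 = u(418)/u(518).
With u(x) = √x: δ^5 = √418/√518 = √(418/518) = 0.89830.
So δ = 0.89830^(1/5) ≈ 0.979.

δ ≈ 0.979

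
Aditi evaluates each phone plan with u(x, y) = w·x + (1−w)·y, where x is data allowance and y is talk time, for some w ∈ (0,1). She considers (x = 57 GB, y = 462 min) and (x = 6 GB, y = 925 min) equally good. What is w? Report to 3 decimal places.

w = 0.901

Indifference: w·57 + (1−w)·462 = w·6 + (1−w)·925.
w·(57−6) = (1−w)·(925−462), i.e. w·51 = (1−w)·463.
Hence w = 463/(51+463) = 463/514 = 0.901.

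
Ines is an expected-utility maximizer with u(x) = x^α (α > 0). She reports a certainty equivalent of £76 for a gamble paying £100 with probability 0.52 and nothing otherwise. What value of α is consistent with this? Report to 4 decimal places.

α ≈ 2.3828

The lottery's expected utility is 0.52·u(100) + 0.48·u(0) = 0.52·100^α (since u(0) = 0 for α > 0).
Equating: 76^α = 0.52·100^α, i.e. 0.7600^α = 0.52.
α = ln(0.52) / ln(76/100) = -0.6539265/-0.2744368 ≈ 2.3828.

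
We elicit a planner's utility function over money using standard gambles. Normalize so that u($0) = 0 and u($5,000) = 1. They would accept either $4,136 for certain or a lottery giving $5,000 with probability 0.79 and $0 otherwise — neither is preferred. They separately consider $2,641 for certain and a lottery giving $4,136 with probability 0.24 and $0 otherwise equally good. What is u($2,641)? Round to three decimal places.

0.190

First, u($4,136) = 0.79·u($5,000) + 0.21·u($0) = 0.79.
The second indifference gives u($2,641) = 0.24·u($4,136) + 0.76·u($0) = 0.24·0.79 + 0.76·0.00 = 0.1896.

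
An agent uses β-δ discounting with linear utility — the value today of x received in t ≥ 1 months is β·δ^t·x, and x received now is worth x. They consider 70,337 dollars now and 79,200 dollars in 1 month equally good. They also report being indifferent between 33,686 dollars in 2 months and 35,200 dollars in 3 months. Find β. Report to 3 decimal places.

β ≈ 0.928

The second indifference involves only future payoffs, so β cancels: β·δ^2·33686 = β·δ^3·35200, giving δ = 33686/35200 = 0.95699.
Now use the now-vs-future pair: 70337 = β·δ·79200 gives β = 70337/(0.95699·79200) ≈ 0.928.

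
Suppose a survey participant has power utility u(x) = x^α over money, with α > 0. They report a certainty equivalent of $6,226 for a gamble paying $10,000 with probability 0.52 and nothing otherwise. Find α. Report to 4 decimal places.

α ≈ 1.3800

The lottery's expected utility is 0.52·u(10000) + 0.48·u(0) = 0.52·10000^α (since u(0) = 0 for α > 0).
Equating: 6226^α = 0.52·10000^α, i.e. 0.6226^α = 0.52.
Taking logs: α·ln(6226/10000) = ln(0.52), so α = -0.6539265 / -0.4738510 ≈ 1.3800.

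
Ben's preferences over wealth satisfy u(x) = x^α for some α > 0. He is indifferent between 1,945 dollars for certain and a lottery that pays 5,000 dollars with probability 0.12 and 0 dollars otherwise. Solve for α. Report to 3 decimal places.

The lottery's expected utility is 0.12·u(5000) + 0.88·u(0) = 0.12·5000^α (since u(0) = 0 for α > 0).
Indifference: 1945^α = 0.12·5000^α, so (1945/5000)^α = 0.12.
Take logs: α = ln 0.12 / ln(1945/5000) ≈ 2.24562.

α ≈ 2.246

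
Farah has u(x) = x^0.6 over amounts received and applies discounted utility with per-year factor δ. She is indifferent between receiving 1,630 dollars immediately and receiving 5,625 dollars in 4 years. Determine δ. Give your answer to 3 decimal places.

δ ≈ 0.830

Equating discounted utilities: u(1630) = δ^4·u(5625) ⇒ δ^4 = u(1630)/u(5625).
With u(x) = x^0.6: δ^4 = 1630^0.6/5625^0.6 = (1630/5625)^0.6 = 0.47560.
So δ = 0.47560^(1/4) ≈ 0.830.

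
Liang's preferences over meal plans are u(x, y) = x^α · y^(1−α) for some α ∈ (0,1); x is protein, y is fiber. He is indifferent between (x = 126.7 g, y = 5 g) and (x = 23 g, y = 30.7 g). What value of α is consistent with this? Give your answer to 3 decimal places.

α ≈ 0.515

The Cobb–Douglas utilities coincide, so 126.7^α·5^(1−α) = 23^α·30.7^(1−α).
Rearrange to (126.7/23)^α = (30.7/5)^(1−α) and take logs: α·1.706328 = (1−α)·1.814825.
So α/(1−α) = (1.814825)/(1.706328) = 1.063585, and α = 1.063585/2.063585 ≈ 0.515.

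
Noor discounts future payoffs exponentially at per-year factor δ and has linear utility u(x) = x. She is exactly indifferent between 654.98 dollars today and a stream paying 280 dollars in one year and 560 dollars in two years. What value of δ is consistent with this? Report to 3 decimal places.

δ ≈ 0.860

Present value of the stream is 280·δ + 560·δ². Indifference gives 280δ + 560δ² = 654.98.
So 560δ² + 280δ − 654.98 = 0.
δ = (−280 + √(280² + 4·560·654.98)) / (2·560) = (−280 + √1545555.20) / 1120 ≈ 0.860.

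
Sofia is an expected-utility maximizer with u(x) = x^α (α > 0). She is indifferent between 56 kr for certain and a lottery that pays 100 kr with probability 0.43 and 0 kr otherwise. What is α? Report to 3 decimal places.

The lottery's expected utility is 0.43·u(100) + 0.57·u(0) = 0.43·100^α (since u(0) = 0 for α > 0).
Setting u(56) equal to that: 56^α = 0.43·100^α ⇒ (56/100)^α = 0.43.
Take logs: α = ln 0.43 / ln(56/100) ≈ 1.45558.

α ≈ 1.456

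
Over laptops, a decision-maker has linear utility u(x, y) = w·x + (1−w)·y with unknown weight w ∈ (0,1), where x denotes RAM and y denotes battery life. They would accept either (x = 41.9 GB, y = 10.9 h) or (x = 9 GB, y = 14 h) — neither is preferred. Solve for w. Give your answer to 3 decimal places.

w = 0.086

Equating utilities: w·41.9 + (1−w)·10.9 = w·9 + (1−w)·14.
w·(41.9−9) = (1−w)·(14−10.9), i.e. w·32.9 = (1−w)·3.1.
So w/(1−w) = 3.1/32.9 = 0.0942, giving w = 3.1/(32.9+3.1) = 0.086.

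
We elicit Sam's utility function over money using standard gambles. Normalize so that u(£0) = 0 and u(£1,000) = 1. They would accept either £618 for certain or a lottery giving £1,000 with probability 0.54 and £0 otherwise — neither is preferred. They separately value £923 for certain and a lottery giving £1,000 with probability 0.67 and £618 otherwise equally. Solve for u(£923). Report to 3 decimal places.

0.848

From the first indifference, u(£618) = 0.54·u(£1,000) + 0.46·u(£0) = 0.54·1 + 0.46·0 = 0.54.
Chaining: u(£923) = 0.67·1.00 + 0.33·0.54 = 0.8482.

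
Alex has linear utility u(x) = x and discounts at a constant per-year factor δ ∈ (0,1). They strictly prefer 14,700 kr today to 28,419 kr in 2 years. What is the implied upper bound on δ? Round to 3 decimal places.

The preference means 14700 > δ^2·28419.
So δ^2 < 14700/28419 = 0.51726; taking the square root of both positive sides preserves the inequality.
δ < (14700/28419)^(1/2) ≈ 0.719.

δ < 0.719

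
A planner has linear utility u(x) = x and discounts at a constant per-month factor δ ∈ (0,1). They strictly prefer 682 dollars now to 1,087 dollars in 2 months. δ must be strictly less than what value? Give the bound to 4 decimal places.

δ < 0.7921

Under u(x) = x this choice says 682 > δ^2·1087.
So δ^2 < 682/1087 = 0.62741; taking the square root of both positive sides preserves the inequality.
δ < (682/1087)^(1/2) ≈ 0.7921.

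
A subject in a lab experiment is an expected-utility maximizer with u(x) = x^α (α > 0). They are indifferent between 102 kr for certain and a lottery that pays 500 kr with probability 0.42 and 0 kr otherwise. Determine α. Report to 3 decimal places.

α ≈ 0.546

The lottery's expected utility is 0.42·u(500) + 0.58·u(0) = 0.42·500^α (since u(0) = 0 for α > 0).
Equating: 102^α = 0.42·500^α, i.e. 0.2040^α = 0.42.
α = ln(0.42) / ln(102/500) = -0.867501/-1.589635 ≈ 0.546.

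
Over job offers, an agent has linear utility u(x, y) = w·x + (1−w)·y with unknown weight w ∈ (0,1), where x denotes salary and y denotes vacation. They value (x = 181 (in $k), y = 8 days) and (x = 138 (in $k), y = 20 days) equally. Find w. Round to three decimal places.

Indifference: w·181 + (1−w)·8 = w·138 + (1−w)·20.
Collecting terms: w·43 = (1−w)·12.
Hence w = 12/(43+12) = 12/55 = 0.218.

w = 0.218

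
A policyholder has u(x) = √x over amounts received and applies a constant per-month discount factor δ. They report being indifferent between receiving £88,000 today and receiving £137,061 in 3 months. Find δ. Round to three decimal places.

δ ≈ 0.929

Equating discounted utilities: u(88000) = δ^3·u(137061) ⇒ δ^3 = u(88000)/u(137061).
With u(x) = √x: δ^3 = √88000/√137061 = √(88000/137061) = 0.80128.
Hence δ = (0.80128)^(1/3) = 0.92881.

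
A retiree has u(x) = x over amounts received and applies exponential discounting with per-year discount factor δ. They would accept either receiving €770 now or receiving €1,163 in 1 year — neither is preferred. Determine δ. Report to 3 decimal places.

Equating discounted utilities: u(770) = δ·u(1163) ⇒ δ = u(770)/u(1163).
With u(x) = x: δ = 770/1163 = 0.66208.

δ ≈ 0.662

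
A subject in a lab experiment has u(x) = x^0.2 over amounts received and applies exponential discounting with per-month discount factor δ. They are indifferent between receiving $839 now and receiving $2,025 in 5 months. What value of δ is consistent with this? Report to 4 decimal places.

δ ≈ 0.9654

Equating discounted utilities: u(839) = δ^5·u(2025) ⇒ δ^5 = u(839)/u(2025).
With u(x) = x^0.2: δ^5 = 839^0.2/2025^0.2 = (839/2025)^0.2 = 0.83843.
Taking the 5th root: δ = 0.83843^(1/5) ≈ 0.9654.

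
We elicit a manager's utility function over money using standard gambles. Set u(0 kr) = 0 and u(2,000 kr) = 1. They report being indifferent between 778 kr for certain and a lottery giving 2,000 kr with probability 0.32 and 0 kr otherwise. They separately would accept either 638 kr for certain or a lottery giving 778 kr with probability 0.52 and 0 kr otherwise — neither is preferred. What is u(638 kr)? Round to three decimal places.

From the first indifference, u(778 kr) = 0.32·u(2,000 kr) + 0.68·u(0 kr) = 0.32·1 + 0.68·0 = 0.32.
The second indifference gives u(638 kr) = 0.52·u(778 kr) + 0.48·u(0 kr) = 0.52·0.32 + 0.48·0.00 = 0.1664.

0.166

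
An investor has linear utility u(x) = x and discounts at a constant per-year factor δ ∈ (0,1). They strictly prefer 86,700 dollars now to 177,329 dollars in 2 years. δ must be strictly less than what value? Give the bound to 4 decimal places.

δ < 0.6992

Under u(x) = x this choice says 86700 > δ^2·177329.
Dividing by 177329: δ^2 < 0.48892. Both sides are positive, so the square root keeps the direction.
δ < (86700/177329)^(1/2) ≈ 0.6992.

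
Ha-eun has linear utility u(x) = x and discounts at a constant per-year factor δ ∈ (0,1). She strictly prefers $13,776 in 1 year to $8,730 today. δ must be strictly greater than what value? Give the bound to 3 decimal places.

Comparing present values: 8730 < δ·13776.
So δ > 8730/13776 = 0.63371.

δ > 0.634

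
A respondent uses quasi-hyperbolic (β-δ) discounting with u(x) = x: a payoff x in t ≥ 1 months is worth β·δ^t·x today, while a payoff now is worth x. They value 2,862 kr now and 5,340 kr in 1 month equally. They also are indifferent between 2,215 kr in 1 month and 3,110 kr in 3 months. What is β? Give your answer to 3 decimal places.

β ≈ 0.635

The second indifference involves only future payoffs, so β cancels: β·δ^1·2215 = β·δ^3·3110, giving δ^2 = 2215/3110 = 0.71222, so δ = 0.84393.
Substituting δ into 2862 = β·δ·5340: β = 2862/(4506.589) ≈ 0.635.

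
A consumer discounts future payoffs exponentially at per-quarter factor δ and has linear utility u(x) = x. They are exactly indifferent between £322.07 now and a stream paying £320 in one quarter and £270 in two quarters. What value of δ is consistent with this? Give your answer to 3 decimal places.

The stream is worth 320δ + 270δ² today, so 320δ + 270δ² = 322.07.
Rearranged: 270δ² + 320δ − 322.07 = 0.
By the quadratic formula (taking the positive root), δ = (−320 + √450235.60) / 540 ≈ 0.650.

δ ≈ 0.650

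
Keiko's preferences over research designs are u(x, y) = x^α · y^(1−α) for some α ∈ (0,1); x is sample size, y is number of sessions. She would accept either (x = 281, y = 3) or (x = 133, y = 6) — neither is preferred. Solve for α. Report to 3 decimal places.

α ≈ 0.481

The Cobb–Douglas utilities coincide, so 281^α·3^(1−α) = 133^α·6^(1−α).
Rearrange to (281/133)^α = (6/3)^(1−α) and take logs: α·0.748006 = (1−α)·0.693147.
With A = 0.748006 and B = 0.693147: α·A = (1−α)·B, so α = B/(A+B) = 0.693147/1.441153 ≈ 0.481.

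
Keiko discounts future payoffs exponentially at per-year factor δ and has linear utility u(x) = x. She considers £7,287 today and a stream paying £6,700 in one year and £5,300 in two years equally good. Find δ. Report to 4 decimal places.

δ ≈ 0.7000

The stream is worth 6700δ + 5300δ² today, so 6700δ + 5300δ² = 7287.
So 5300δ² + 6700δ − 7287 = 0.
The positive root is δ = [−6700 + √(6700² + 4·5300·7287)] / (2·5300) = (−6700 + 14120.000)/10600 ≈ 0.7000.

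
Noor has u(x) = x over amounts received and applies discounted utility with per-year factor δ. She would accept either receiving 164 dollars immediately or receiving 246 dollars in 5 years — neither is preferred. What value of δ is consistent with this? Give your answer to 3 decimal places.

Indifference means u(164) = δ^5 · u(246), so δ^5 = u(164)/u(246).
With u(x) = x: δ^5 = 164/246 = 0.66667.
So δ = 0.66667^(1/5) ≈ 0.922.

δ ≈ 0.922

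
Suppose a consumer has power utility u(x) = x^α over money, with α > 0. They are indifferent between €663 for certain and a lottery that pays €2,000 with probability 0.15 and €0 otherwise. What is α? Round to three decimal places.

The lottery's expected utility is 0.15·u(2000) + 0.85·u(0) = 0.15·2000^α (since u(0) = 0 for α > 0).
Equating: 663^α = 0.15·2000^α, i.e. 0.3315^α = 0.15.
Take logs: α = ln 0.15 / ln(663/2000) ≈ 1.71821.

α ≈ 1.718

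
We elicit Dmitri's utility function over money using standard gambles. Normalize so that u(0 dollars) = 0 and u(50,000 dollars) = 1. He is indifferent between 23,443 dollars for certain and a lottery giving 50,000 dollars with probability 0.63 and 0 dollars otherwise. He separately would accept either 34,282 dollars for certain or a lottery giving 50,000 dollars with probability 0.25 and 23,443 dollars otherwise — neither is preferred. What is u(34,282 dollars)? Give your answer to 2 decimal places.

The first gamble pins u(23,443 dollars): it must equal 0.63·1 + 0.37·0 = 0.63.
The second indifference gives u(34,282 dollars) = 0.25·u(50,000 dollars) + 0.75·u(23,443 dollars) = 0.25·1.00 + 0.75·0.63 = 0.7225.

0.72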